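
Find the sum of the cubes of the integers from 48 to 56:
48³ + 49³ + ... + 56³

Use ∑_{k=1}^{n} k³ = [n(n+1)/2]², then subtract the first 47 terms.
∑_{k=1}^{56} k³ = [56×57/2]² = 1596² = 2547216
∑_{k=1}^{47} k³ = [47×48/2]² = 1128² = 1272384
∑_{k=48}^{56} k³ = 2547216 - 1272384 = 1274832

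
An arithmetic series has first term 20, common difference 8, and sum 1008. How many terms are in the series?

Using S = n/2 × [2a + (n-1)d]
1008 = n/2 × [2(20) + (n-1)(8)]
1008 = n/2 × [40 + 8n - 8]
2016 = n × [32 + 8n]
8n² + (32)n - 2016 = 0
Discriminant: Δ = (32)² - 4(8)(-2016) = 1024 + 64512 = 65536
√Δ = 256
n = [-(32) + √Δ] / (2·8) = (-32 + 256) / 16 = 224 / 16 = 14
(The negative root is discarded since n must be a positive integer.)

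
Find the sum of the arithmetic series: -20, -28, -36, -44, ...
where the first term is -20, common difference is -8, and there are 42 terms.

Sₙ = n/2 × (first + last)
Last term = a + (n-1)d = -20 + (42-1)×(-8) = -348
S_42 = 42/2 × (-20 + (-348))
S_42 = 42/2 × (-368) = -7728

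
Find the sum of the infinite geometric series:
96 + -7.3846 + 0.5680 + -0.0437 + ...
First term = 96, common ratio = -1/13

For |r| < 1, S = a / (1 - r)
S = 96 / (1 - (-1/13))
S = 96 / (14/13)
S = 624/7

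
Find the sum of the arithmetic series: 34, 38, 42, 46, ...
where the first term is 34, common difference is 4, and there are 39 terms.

Sₙ = n/2 × (first + last)
Last term = a + (n-1)d = 34 + (39-1)×4 = 186
S_39 = 39/2 × (34 + 186)
S_39 = 39/2 × 220 = 4290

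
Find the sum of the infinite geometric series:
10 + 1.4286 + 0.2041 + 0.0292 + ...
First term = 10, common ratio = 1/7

For |r| < 1, S = a / (1 - r)
S = 10 / (1 - (1/7))
S = 10 / (6/7)
S = 35/3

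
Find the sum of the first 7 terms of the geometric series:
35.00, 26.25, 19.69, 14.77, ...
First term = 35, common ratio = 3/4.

Sₙ = a(1 - rⁿ) / (1 - r)
S_7 = 35(1 - (3/4)^7) / (1 - (3/4))
S_7 = 35(1 - (2187/16384)) / (1/4)
S_7 = 496895/4096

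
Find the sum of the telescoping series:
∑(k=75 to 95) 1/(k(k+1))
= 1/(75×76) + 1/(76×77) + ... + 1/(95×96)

Partial fractions: 1/(k(k+1)) = 1/k - 1/(k+1)
The series telescopes:
= (1/75 - 1/76) + (1/76 - 1/77) + ... + (1/95 - 1/96)
= 1/75 - 1/96
= 7/2400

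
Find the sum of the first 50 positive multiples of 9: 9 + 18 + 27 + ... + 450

Factor out 9: = 9(1 + 2 + ... + 50) = 9 × n(n+1)/2
= 9 × 50×51/2
= 9 × 1275
= 11475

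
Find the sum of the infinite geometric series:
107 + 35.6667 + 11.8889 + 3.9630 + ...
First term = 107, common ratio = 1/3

For |r| < 1, S = a / (1 - r)
S = 107 / (1 - (1/3))
S = 107 / (2/3)
S = 321/2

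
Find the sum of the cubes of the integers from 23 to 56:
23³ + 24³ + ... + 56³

Use ∑_{k=1}^{n} k³ = [n(n+1)/2]², then subtract the first 22 terms.
∑_{k=1}^{56} k³ = [56×57/2]² = 1596² = 2547216
∑_{k=1}^{22} k³ = [22×23/2]² = 253² = 64009
∑_{k=23}^{56} k³ = 2547216 - 64009 = 2483207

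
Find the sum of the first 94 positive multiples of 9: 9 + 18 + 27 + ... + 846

Factor out 9: = 9(1 + 2 + ... + 94) = 9 × n(n+1)/2
= 9 × 94×95/2
= 9 × 4465
= 40185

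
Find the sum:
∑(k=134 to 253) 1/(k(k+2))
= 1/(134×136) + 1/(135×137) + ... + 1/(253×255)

Partial fractions: 1/(k(k+2)) = (1/2)[1/k - 1/(k+2)]
Telescoping leaves the first two and last two terms:
= (1/2)[1/134 + 1/135 - 1/254 - 1/255]
= 68461/19528155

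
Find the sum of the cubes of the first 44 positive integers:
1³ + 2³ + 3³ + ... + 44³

Formula: ∑k³ = [n(n+1)/2]²
= [44×45/2]²
= 990²
= 980100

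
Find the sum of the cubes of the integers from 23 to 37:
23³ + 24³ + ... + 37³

Use ∑_{k=1}^{n} k³ = [n(n+1)/2]², then subtract the first 22 terms.
∑_{k=1}^{37} k³ = [37×38/2]² = 703² = 494209
∑_{k=1}^{22} k³ = [22×23/2]² = 253² = 64009
∑_{k=23}^{37} k³ = 494209 - 64009 = 430200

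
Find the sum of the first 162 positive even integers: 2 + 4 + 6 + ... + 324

Sum of first n even numbers = n(n+1)
= 162×163
= 26406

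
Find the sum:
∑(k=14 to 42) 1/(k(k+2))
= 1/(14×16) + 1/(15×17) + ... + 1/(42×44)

Partial fractions: 1/(k(k+2)) = (1/2)[1/k - 1/(k+2)]
Telescoping leaves the first two and last two terms:
= (1/2)[1/14 + 1/15 - 1/43 - 1/44]
= 18299/397320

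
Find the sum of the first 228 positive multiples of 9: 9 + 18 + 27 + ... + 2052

Factor out 9: = 9(1 + 2 + ... + 228) = 9 × n(n+1)/2
= 9 × 228×229/2
= 9 × 26106
= 234954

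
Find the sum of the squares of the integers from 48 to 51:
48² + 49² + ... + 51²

Use ∑_{k=1}^{n} k² = n(n+1)(2n+1)/6, then subtract the first 47 terms.
∑_{k=1}^{51} k² = 51×52×103/6 = 45526
∑_{k=1}^{47} k² = 47×48×95/6 = 35720
∑_{k=48}^{51} k² = 45526 - 35720 = 9806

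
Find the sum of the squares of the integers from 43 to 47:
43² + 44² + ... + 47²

Use ∑_{k=1}^{n} k² = n(n+1)(2n+1)/6, then subtract the first 42 terms.
∑_{k=1}^{47} k² = 47×48×95/6 = 35720
∑_{k=1}^{42} k² = 42×43×85/6 = 25585
∑_{k=43}^{47} k² = 35720 - 25585 = 10135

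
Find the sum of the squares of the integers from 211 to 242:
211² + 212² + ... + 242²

Use ∑_{k=1}^{n} k² = n(n+1)(2n+1)/6, then subtract the first 210 terms.
∑_{k=1}^{242} k² = 242×243×485/6 = 4753485
∑_{k=1}^{210} k² = 210×211×421/6 = 3109085
∑_{k=211}^{242} k² = 4753485 - 3109085 = 1644400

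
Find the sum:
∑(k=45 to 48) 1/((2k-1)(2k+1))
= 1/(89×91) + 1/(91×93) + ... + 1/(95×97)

Partial fractions: 1/((2k-1)(2k+1)) = (1/2)[1/(2k-1) - 1/(2k+1)]
The series telescopes:
= (1/2)[1/89 - 1/97]
= 4/8633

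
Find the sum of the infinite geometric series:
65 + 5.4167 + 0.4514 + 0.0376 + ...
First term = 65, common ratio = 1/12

For |r| < 1, S = a / (1 - r)
S = 65 / (1 - (1/12))
S = 65 / (11/12)
S = 780/11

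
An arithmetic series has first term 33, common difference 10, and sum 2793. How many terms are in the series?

Using S = n/2 × [2a + (n-1)d]
2793 = n/2 × [2(33) + (n-1)(10)]
2793 = n/2 × [66 + 10n - 10]
5586 = n × [56 + 10n]
10n² + (56)n - 5586 = 0
Discriminant: Δ = (56)² - 4(10)(-5586) = 3136 + 223440 = 226576
√Δ = 476
n = [-(56) + √Δ] / (2·10) = (-56 + 476) / 20 = 420 / 20 = 21
(The negative root is discarded since n must be a positive integer.)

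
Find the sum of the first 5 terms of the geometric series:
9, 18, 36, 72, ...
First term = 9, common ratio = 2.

Sₙ = a(1 - rⁿ) / (1 - r)
S_5 = 9(1 - 2^5) / (1 - 2)
S_5 = 9(1 - 32) / (-1)
S_5 = 279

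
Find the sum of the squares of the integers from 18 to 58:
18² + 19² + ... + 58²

Use ∑_{k=1}^{n} k² = n(n+1)(2n+1)/6, then subtract the first 17 terms.
∑_{k=1}^{58} k² = 58×59×117/6 = 66729
∑_{k=1}^{17} k² = 17×18×35/6 = 1785
∑_{k=18}^{58} k² = 66729 - 1785 = 64944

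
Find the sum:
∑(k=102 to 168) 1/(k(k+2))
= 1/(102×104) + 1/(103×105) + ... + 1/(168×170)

Partial fractions: 1/(k(k+2)) = (1/2)[1/k - 1/(k+2)]
Telescoping leaves the first two and last two terms:
= (1/2)[1/102 + 1/103 - 1/169 - 1/170]
= 34237/8877570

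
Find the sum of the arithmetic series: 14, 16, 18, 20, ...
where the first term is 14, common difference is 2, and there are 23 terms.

Sₙ = n/2 × (first + last)
Last term = a + (n-1)d = 14 + (23-1)×2 = 58
S_23 = 23/2 × (14 + 58)
S_23 = 23/2 × 72 = 828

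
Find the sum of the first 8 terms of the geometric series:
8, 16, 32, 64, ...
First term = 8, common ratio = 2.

Sₙ = a(1 - rⁿ) / (1 - r)
S_8 = 8(1 - 2^8) / (1 - 2)
S_8 = 8(1 - 256) / (-1)
S_8 = 2040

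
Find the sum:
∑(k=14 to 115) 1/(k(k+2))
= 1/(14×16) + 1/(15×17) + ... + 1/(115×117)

Partial fractions: 1/(k(k+2)) = (1/2)[1/k - 1/(k+2)]
Telescoping leaves the first two and last two terms:
= (1/2)[1/14 + 1/15 - 1/116 - 1/117]
= 57443/950040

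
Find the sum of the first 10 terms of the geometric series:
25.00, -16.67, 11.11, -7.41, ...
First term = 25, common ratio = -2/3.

Sₙ = a(1 - rⁿ) / (1 - r)
S_10 = 25(1 - (-2/3)^10) / (1 - (-2/3))
S_10 = 25(1 - (1024/59049)) / (5/3)
S_10 = 290125/19683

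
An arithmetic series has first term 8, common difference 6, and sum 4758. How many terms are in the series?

Using S = n/2 × [2a + (n-1)d]
4758 = n/2 × [2(8) + (n-1)(6)]
4758 = n/2 × [16 + 6n - 6]
9516 = n × [10 + 6n]
6n² + (10)n - 9516 = 0
Discriminant: Δ = (10)² - 4(6)(-9516) = 100 + 228384 = 228484
√Δ = 478
n = [-(10) + √Δ] / (2·6) = (-10 + 478) / 12 = 468 / 12 = 39
(The negative root is discarded since n must be a positive integer.)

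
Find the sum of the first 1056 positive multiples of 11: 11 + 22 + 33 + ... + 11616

Factor out 11: = 11(1 + 2 + ... + 1056) = 11 × n(n+1)/2
= 11 × 1056×1057/2
= 11 × 558096
= 6139056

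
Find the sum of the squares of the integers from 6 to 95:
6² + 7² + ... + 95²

Use ∑_{k=1}^{n} k² = n(n+1)(2n+1)/6, then subtract the first 5 terms.
∑_{k=1}^{95} k² = 95×96×191/6 = 290320
∑_{k=1}^{5} k² = 5×6×11/6 = 55
∑_{k=6}^{95} k² = 290320 - 55 = 290265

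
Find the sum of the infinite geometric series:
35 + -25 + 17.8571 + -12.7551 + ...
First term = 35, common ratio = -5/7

For |r| < 1, S = a / (1 - r)
S = 35 / (1 - (-5/7))
S = 35 / (12/7)
S = 245/12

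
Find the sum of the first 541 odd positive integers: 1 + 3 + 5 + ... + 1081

Sum of first n odd numbers = n²
= 541²
= 292681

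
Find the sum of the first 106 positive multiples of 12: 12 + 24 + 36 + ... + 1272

Factor out 12: = 12(1 + 2 + ... + 106) = 12 × n(n+1)/2
= 12 × 106×107/2
= 12 × 5671
= 68052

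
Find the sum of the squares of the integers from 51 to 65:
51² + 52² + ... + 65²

Use ∑_{k=1}^{n} k² = n(n+1)(2n+1)/6, then subtract the first 50 terms.
∑_{k=1}^{65} k² = 65×66×131/6 = 93665
∑_{k=1}^{50} k² = 50×51×101/6 = 42925
∑_{k=51}^{65} k² = 93665 - 42925 = 50740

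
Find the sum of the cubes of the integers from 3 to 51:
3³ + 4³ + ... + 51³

Use ∑_{k=1}^{n} k³ = [n(n+1)/2]², then subtract the first 2 terms.
∑_{k=1}^{51} k³ = [51×52/2]² = 1326² = 1758276
∑_{k=1}^{2} k³ = [2×3/2]² = 3² = 9
∑_{k=3}^{51} k³ = 1758276 - 9 = 1758267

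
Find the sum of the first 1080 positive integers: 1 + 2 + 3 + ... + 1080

Formula: ∑k = n(n+1)/2
= 1080×1081/2
= 1167480/2
= 583740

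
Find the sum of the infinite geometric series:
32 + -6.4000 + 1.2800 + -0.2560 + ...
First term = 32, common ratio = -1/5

For |r| < 1, S = a / (1 - r)
S = 32 / (1 - (-1/5))
S = 32 / (6/5)
S = 80/3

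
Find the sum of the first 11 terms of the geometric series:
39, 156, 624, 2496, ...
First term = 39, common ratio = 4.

Sₙ = a(1 - rⁿ) / (1 - r)
S_11 = 39(1 - 4^11) / (1 - 4)
S_11 = 39(1 - 4194304) / (-3)
S_11 = 54525939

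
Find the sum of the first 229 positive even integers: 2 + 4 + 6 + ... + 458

Sum of first n even numbers = n(n+1)
= 229×230
= 52670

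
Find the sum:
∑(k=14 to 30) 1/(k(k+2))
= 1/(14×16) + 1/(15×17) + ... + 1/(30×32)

Partial fractions: 1/(k(k+2)) = (1/2)[1/k - 1/(k+2)]
Telescoping leaves the first two and last two terms:
= (1/2)[1/14 + 1/15 - 1/31 - 1/32]
= 7769/208320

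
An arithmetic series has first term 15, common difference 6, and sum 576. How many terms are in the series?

Using S = n/2 × [2a + (n-1)d]
576 = n/2 × [2(15) + (n-1)(6)]
576 = n/2 × [30 + 6n - 6]
1152 = n × [24 + 6n]
6n² + (24)n - 1152 = 0
Discriminant: Δ = (24)² - 4(6)(-1152) = 576 + 27648 = 28224
√Δ = 168
n = [-(24) + √Δ] / (2·6) = (-24 + 168) / 12 = 144 / 12 = 12
(The negative root is discarded since n must be a positive integer.)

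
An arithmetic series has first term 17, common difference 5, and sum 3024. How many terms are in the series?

Using S = n/2 × [2a + (n-1)d]
3024 = n/2 × [2(17) + (n-1)(5)]
3024 = n/2 × [34 + 5n - 5]
6048 = n × [29 + 5n]
5n² + (29)n - 6048 = 0
Discriminant: Δ = (29)² - 4(5)(-6048) = 841 + 120960 = 121801
√Δ = 349
n = [-(29) + √Δ] / (2·5) = (-29 + 349) / 10 = 320 / 10 = 32
(The negative root is discarded since n must be a positive integer.)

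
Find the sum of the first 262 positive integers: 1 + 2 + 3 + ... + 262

Formula: ∑k = n(n+1)/2
= 262×263/2
= 68906/2
= 34453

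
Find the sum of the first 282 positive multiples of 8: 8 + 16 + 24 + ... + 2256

Factor out 8: = 8(1 + 2 + ... + 282) = 8 × n(n+1)/2
= 8 × 282×283/2
= 8 × 39903
= 319224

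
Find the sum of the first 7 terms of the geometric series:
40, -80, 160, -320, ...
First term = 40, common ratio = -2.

Sₙ = a(1 - rⁿ) / (1 - r)
S_7 = 40(1 - (-2)^7) / (1 - (-2))
S_7 = 40(1 - (-128)) / (3)
S_7 = 1720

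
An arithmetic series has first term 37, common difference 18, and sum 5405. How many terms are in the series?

Using S = n/2 × [2a + (n-1)d]
5405 = n/2 × [2(37) + (n-1)(18)]
5405 = n/2 × [74 + 18n - 18]
10810 = n × [56 + 18n]
18n² + (56)n - 10810 = 0
Discriminant: Δ = (56)² - 4(18)(-10810) = 3136 + 778320 = 781456
√Δ = 884
n = [-(56) + √Δ] / (2·18) = (-56 + 884) / 36 = 828 / 36 = 23
(The negative root is discarded since n must be a positive integer.)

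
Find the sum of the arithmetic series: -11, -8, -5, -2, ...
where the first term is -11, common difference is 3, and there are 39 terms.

Sₙ = n/2 × (first + last)
Last term = a + (n-1)d = -11 + (39-1)×3 = 103
S_39 = 39/2 × (-11 + 103)
S_39 = 39/2 × 92 = 1794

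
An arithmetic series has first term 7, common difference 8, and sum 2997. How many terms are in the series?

Using S = n/2 × [2a + (n-1)d]
2997 = n/2 × [2(7) + (n-1)(8)]
2997 = n/2 × [14 + 8n - 8]
5994 = n × [6 + 8n]
8n² + (6)n - 5994 = 0
Discriminant: Δ = (6)² - 4(8)(-5994) = 36 + 191808 = 191844
√Δ = 438
n = [-(6) + √Δ] / (2·8) = (-6 + 438) / 16 = 432 / 16 = 27
(The negative root is discarded since n must be a positive integer.)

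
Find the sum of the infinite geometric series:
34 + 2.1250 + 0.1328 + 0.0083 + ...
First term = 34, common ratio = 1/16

For |r| < 1, S = a / (1 - r)
S = 34 / (1 - (1/16))
S = 34 / (15/16)
S = 544/15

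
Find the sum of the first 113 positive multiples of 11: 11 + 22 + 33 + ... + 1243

Factor out 11: = 11(1 + 2 + ... + 113) = 11 × n(n+1)/2
= 11 × 113×114/2
= 11 × 6441
= 70851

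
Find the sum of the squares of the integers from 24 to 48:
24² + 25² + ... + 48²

Use ∑_{k=1}^{n} k² = n(n+1)(2n+1)/6, then subtract the first 23 terms.
∑_{k=1}^{48} k² = 48×49×97/6 = 38024
∑_{k=1}^{23} k² = 23×24×47/6 = 4324
∑_{k=24}^{48} k² = 38024 - 4324 = 33700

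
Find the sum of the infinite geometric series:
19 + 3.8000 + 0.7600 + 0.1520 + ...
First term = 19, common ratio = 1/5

For |r| < 1, S = a / (1 - r)
S = 19 / (1 - (1/5))
S = 19 / (4/5)
S = 95/4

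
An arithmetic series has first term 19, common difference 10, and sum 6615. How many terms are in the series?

Using S = n/2 × [2a + (n-1)d]
6615 = n/2 × [2(19) + (n-1)(10)]
6615 = n/2 × [38 + 10n - 10]
13230 = n × [28 + 10n]
10n² + (28)n - 13230 = 0
Discriminant: Δ = (28)² - 4(10)(-13230) = 784 + 529200 = 529984
√Δ = 728
n = [-(28) + √Δ] / (2·10) = (-28 + 728) / 20 = 700 / 20 = 35
(The negative root is discarded since n must be a positive integer.)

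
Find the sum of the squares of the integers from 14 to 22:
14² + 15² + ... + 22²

Use ∑_{k=1}^{n} k² = n(n+1)(2n+1)/6, then subtract the first 13 terms.
∑_{k=1}^{22} k² = 22×23×45/6 = 3795
∑_{k=1}^{13} k² = 13×14×27/6 = 819
∑_{k=14}^{22} k² = 3795 - 819 = 2976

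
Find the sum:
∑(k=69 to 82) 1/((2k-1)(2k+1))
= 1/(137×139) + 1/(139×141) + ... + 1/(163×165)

Partial fractions: 1/((2k-1)(2k+1)) = (1/2)[1/(2k-1) - 1/(2k+1)]
The series telescopes:
= (1/2)[1/137 - 1/165]
= 14/22605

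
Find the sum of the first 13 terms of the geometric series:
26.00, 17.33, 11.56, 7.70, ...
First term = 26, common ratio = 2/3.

Sₙ = a(1 - rⁿ) / (1 - r)
S_13 = 26(1 - (2/3)^13) / (1 - (2/3))
S_13 = 26(1 - (8192/1594323)) / (1/3)
S_13 = 41239406/531441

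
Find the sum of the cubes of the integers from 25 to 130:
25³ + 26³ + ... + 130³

Use ∑_{k=1}^{n} k³ = [n(n+1)/2]², then subtract the first 24 terms.
∑_{k=1}^{130} k³ = [130×131/2]² = 8515² = 72505225
∑_{k=1}^{24} k³ = [24×25/2]² = 300² = 90000
∑_{k=25}^{130} k³ = 72505225 - 90000 = 72415225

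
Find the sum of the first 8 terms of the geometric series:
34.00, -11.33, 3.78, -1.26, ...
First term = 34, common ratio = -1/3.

Sₙ = a(1 - rⁿ) / (1 - r)
S_8 = 34(1 - (-1/3)^8) / (1 - (-1/3))
S_8 = 34(1 - (1/6561)) / (4/3)
S_8 = 55760/2187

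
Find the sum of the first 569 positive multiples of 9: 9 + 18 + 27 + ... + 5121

Factor out 9: = 9(1 + 2 + ... + 569) = 9 × n(n+1)/2
= 9 × 569×570/2
= 9 × 162165
= 1459485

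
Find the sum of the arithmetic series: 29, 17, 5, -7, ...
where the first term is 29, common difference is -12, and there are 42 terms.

Sₙ = n/2 × (first + last)
Last term = a + (n-1)d = 29 + (42-1)×(-12) = -463
S_42 = 42/2 × (29 + (-463))
S_42 = 42/2 × (-434) = -9114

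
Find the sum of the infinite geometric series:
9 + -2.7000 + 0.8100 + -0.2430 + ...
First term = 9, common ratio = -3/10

For |r| < 1, S = a / (1 - r)
S = 9 / (1 - (-3/10))
S = 9 / (13/10)
S = 90/13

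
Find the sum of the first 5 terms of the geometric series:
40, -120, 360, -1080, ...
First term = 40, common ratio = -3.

Sₙ = a(1 - rⁿ) / (1 - r)
S_5 = 40(1 - (-3)^5) / (1 - (-3))
S_5 = 40(1 - (-243)) / (4)
S_5 = 2440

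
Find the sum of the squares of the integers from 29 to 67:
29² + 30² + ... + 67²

Use ∑_{k=1}^{n} k² = n(n+1)(2n+1)/6, then subtract the first 28 terms.
∑_{k=1}^{67} k² = 67×68×135/6 = 102510
∑_{k=1}^{28} k² = 28×29×57/6 = 7714
∑_{k=29}^{67} k² = 102510 - 7714 = 94796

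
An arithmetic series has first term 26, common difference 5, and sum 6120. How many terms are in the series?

Using S = n/2 × [2a + (n-1)d]
6120 = n/2 × [2(26) + (n-1)(5)]
6120 = n/2 × [52 + 5n - 5]
12240 = n × [47 + 5n]
5n² + (47)n - 12240 = 0
Discriminant: Δ = (47)² - 4(5)(-12240) = 2209 + 244800 = 247009
√Δ = 497
n = [-(47) + √Δ] / (2·5) = (-47 + 497) / 10 = 450 / 10 = 45
(The negative root is discarded since n must be a positive integer.)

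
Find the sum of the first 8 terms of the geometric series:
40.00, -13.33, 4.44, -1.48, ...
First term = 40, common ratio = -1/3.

Sₙ = a(1 - rⁿ) / (1 - r)
S_8 = 40(1 - (-1/3)^8) / (1 - (-1/3))
S_8 = 40(1 - (1/6561)) / (4/3)
S_8 = 65600/2187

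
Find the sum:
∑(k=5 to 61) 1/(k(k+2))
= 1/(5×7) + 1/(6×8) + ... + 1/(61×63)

Partial fractions: 1/(k(k+2)) = (1/2)[1/k - 1/(k+2)]
Telescoping leaves the first two and last two terms:
= (1/2)[1/5 + 1/6 - 1/62 - 1/63]
= 1634/9765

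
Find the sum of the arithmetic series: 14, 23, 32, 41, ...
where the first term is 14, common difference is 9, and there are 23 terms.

Sₙ = n/2 × (first + last)
Last term = a + (n-1)d = 14 + (23-1)×9 = 212
S_23 = 23/2 × (14 + 212)
S_23 = 23/2 × 226 = 2599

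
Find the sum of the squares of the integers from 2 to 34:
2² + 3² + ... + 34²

Use ∑_{k=1}^{n} k² = n(n+1)(2n+1)/6, then subtract the first 1 terms.
∑_{k=1}^{34} k² = 34×35×69/6 = 13685
∑_{k=1}^{1} k² = 1×2×3/6 = 1
∑_{k=2}^{34} k² = 13685 - 1 = 13684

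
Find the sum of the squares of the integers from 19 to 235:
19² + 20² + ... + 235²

Use ∑_{k=1}^{n} k² = n(n+1)(2n+1)/6, then subtract the first 18 terms.
∑_{k=1}^{235} k² = 235×236×471/6 = 4353610
∑_{k=1}^{18} k² = 18×19×37/6 = 2109
∑_{k=19}^{235} k² = 4353610 - 2109 = 4351501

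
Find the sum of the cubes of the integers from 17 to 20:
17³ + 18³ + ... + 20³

Use ∑_{k=1}^{n} k³ = [n(n+1)/2]², then subtract the first 16 terms.
∑_{k=1}^{20} k³ = [20×21/2]² = 210² = 44100
∑_{k=1}^{16} k³ = [16×17/2]² = 136² = 18496
∑_{k=17}^{20} k³ = 44100 - 18496 = 25604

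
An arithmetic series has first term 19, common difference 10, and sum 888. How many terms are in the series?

Using S = n/2 × [2a + (n-1)d]
888 = n/2 × [2(19) + (n-1)(10)]
888 = n/2 × [38 + 10n - 10]
1776 = n × [28 + 10n]
10n² + (28)n - 1776 = 0
Discriminant: Δ = (28)² - 4(10)(-1776) = 784 + 71040 = 71824
√Δ = 268
n = [-(28) + √Δ] / (2·10) = (-28 + 268) / 20 = 240 / 20 = 12
(The negative root is discarded since n must be a positive integer.)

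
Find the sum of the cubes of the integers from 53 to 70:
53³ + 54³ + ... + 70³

Use ∑_{k=1}^{n} k³ = [n(n+1)/2]², then subtract the first 52 terms.
∑_{k=1}^{70} k³ = [70×71/2]² = 2485² = 6175225
∑_{k=1}^{52} k³ = [52×53/2]² = 1378² = 1898884
∑_{k=53}^{70} k³ = 6175225 - 1898884 = 4276341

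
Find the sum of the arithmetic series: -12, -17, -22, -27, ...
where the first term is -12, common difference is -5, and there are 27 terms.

Sₙ = n/2 × (first + last)
Last term = a + (n-1)d = -12 + (27-1)×(-5) = -142
S_27 = 27/2 × (-12 + (-142))
S_27 = 27/2 × (-154) = -2079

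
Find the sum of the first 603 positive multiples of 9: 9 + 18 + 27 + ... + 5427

Factor out 9: = 9(1 + 2 + ... + 603) = 9 × n(n+1)/2
= 9 × 603×604/2
= 9 × 182106
= 1638954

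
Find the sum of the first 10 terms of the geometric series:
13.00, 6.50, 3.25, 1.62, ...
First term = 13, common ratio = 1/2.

Sₙ = a(1 - rⁿ) / (1 - r)
S_10 = 13(1 - (1/2)^10) / (1 - (1/2))
S_10 = 13(1 - (1/1024)) / (1/2)
S_10 = 13299/512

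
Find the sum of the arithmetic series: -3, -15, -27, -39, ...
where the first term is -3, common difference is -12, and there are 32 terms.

Sₙ = n/2 × (first + last)
Last term = a + (n-1)d = -3 + (32-1)×(-12) = -375
S_32 = 32/2 × (-3 + (-375))
S_32 = 32/2 × (-378) = -6048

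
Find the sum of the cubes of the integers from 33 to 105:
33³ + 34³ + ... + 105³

Use ∑_{k=1}^{n} k³ = [n(n+1)/2]², then subtract the first 32 terms.
∑_{k=1}^{105} k³ = [105×106/2]² = 5565² = 30969225
∑_{k=1}^{32} k³ = [32×33/2]² = 528² = 278784
∑_{k=33}^{105} k³ = 30969225 - 278784 = 30690441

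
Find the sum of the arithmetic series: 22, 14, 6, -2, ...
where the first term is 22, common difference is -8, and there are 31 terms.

Sₙ = n/2 × (first + last)
Last term = a + (n-1)d = 22 + (31-1)×(-8) = -218
S_31 = 31/2 × (22 + (-218))
S_31 = 31/2 × (-196) = -3038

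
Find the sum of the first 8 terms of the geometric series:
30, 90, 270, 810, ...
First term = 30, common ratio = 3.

Sₙ = a(1 - rⁿ) / (1 - r)
S_8 = 30(1 - 3^8) / (1 - 3)
S_8 = 30(1 - 6561) / (-2)
S_8 = 98400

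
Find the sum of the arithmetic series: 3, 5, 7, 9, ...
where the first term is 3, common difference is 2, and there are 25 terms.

Sₙ = n/2 × (first + last)
Last term = a + (n-1)d = 3 + (25-1)×2 = 51
S_25 = 25/2 × (3 + 51)
S_25 = 25/2 × 54 = 675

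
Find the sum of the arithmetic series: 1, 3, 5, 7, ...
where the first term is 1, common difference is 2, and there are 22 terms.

Sₙ = n/2 × (first + last)
Last term = a + (n-1)d = 1 + (22-1)×2 = 43
S_22 = 22/2 × (1 + 43)
S_22 = 22/2 × 44 = 484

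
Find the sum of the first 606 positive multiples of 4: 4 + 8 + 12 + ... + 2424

Factor out 4: = 4(1 + 2 + ... + 606) = 4 × n(n+1)/2
= 4 × 606×607/2
= 4 × 183921
= 735684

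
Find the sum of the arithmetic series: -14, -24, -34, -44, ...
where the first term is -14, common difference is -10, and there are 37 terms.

Sₙ = n/2 × (first + last)
Last term = a + (n-1)d = -14 + (37-1)×(-10) = -374
S_37 = 37/2 × (-14 + (-374))
S_37 = 37/2 × (-388) = -7178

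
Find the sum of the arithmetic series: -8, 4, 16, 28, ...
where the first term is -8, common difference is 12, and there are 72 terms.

Sₙ = n/2 × (first + last)
Last term = a + (n-1)d = -8 + (72-1)×12 = 844
S_72 = 72/2 × (-8 + 844)
S_72 = 72/2 × 836 = 30096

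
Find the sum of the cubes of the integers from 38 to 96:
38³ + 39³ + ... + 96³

Use ∑_{k=1}^{n} k³ = [n(n+1)/2]², then subtract the first 37 terms.
∑_{k=1}^{96} k³ = [96×97/2]² = 4656² = 21678336
∑_{k=1}^{37} k³ = [37×38/2]² = 703² = 494209
∑_{k=38}^{96} k³ = 21678336 - 494209 = 21184127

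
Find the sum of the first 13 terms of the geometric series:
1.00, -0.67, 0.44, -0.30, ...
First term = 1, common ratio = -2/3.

Sₙ = a(1 - rⁿ) / (1 - r)
S_13 = 1(1 - (-2/3)^13) / (1 - (-2/3))
S_13 = 1(1 - (-8192/1594323)) / (5/3)
S_13 = 320503/531441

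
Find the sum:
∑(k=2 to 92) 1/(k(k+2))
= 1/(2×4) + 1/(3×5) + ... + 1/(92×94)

Partial fractions: 1/(k(k+2)) = (1/2)[1/k - 1/(k+2)]
Telescoping leaves the first two and last two terms:
= (1/2)[1/2 + 1/3 - 1/93 - 1/94]
= 1183/2914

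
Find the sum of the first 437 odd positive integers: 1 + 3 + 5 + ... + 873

Sum of first n odd numbers = n²
= 437²
= 190969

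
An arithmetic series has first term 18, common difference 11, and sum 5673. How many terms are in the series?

Using S = n/2 × [2a + (n-1)d]
5673 = n/2 × [2(18) + (n-1)(11)]
5673 = n/2 × [36 + 11n - 11]
11346 = n × [25 + 11n]
11n² + (25)n - 11346 = 0
Discriminant: Δ = (25)² - 4(11)(-11346) = 625 + 499224 = 499849
√Δ = 707
n = [-(25) + √Δ] / (2·11) = (-25 + 707) / 22 = 682 / 22 = 31
(The negative root is discarded since n must be a positive integer.)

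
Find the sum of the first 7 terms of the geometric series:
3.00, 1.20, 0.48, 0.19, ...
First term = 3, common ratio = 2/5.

Sₙ = a(1 - rⁿ) / (1 - r)
S_7 = 3(1 - (2/5)^7) / (1 - (2/5))
S_7 = 3(1 - (128/78125)) / (3/5)
S_7 = 77997/15625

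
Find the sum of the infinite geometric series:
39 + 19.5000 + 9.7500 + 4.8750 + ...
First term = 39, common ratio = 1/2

For |r| < 1, S = a / (1 - r)
S = 39 / (1 - (1/2))
S = 39 / (1/2)
S = 78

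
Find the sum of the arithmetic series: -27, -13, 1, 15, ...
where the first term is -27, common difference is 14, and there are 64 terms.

Sₙ = n/2 × (first + last)
Last term = a + (n-1)d = -27 + (64-1)×14 = 855
S_64 = 64/2 × (-27 + 855)
S_64 = 64/2 × 828 = 26496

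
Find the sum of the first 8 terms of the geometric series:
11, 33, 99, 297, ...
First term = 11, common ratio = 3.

Sₙ = a(1 - rⁿ) / (1 - r)
S_8 = 11(1 - 3^8) / (1 - 3)
S_8 = 11(1 - 6561) / (-2)
S_8 = 36080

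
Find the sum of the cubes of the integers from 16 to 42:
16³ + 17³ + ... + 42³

Use ∑_{k=1}^{n} k³ = [n(n+1)/2]², then subtract the first 15 terms.
∑_{k=1}^{42} k³ = [42×43/2]² = 903² = 815409
∑_{k=1}^{15} k³ = [15×16/2]² = 120² = 14400
∑_{k=16}^{42} k³ = 815409 - 14400 = 801009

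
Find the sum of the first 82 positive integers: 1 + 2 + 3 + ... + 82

Formula: ∑k = n(n+1)/2
= 82×83/2
= 6806/2
= 3403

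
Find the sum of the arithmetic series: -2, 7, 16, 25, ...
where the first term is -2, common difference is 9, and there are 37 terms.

Sₙ = n/2 × (first + last)
Last term = a + (n-1)d = -2 + (37-1)×9 = 322
S_37 = 37/2 × (-2 + 322)
S_37 = 37/2 × 320 = 5920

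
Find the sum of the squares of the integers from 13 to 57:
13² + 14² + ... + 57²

Use ∑_{k=1}^{n} k² = n(n+1)(2n+1)/6, then subtract the first 12 terms.
∑_{k=1}^{57} k² = 57×58×115/6 = 63365
∑_{k=1}^{12} k² = 12×13×25/6 = 650
∑_{k=13}^{57} k² = 63365 - 650 = 62715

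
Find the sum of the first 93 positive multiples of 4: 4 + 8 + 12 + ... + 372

Factor out 4: = 4(1 + 2 + ... + 93) = 4 × n(n+1)/2
= 4 × 93×94/2
= 4 × 4371
= 17484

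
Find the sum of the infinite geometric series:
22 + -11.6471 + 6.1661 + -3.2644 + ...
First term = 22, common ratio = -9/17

For |r| < 1, S = a / (1 - r)
S = 22 / (1 - (-9/17))
S = 22 / (26/17)
S = 187/13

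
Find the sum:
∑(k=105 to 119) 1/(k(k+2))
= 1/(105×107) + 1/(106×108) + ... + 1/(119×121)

Partial fractions: 1/(k(k+2)) = (1/2)[1/k - 1/(k+2)]
Telescoping leaves the first two and last two terms:
= (1/2)[1/105 + 1/106 - 1/120 - 1/121]
= 12713/10773840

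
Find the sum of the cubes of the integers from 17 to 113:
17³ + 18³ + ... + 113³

Use ∑_{k=1}^{n} k³ = [n(n+1)/2]², then subtract the first 16 terms.
∑_{k=1}^{113} k³ = [113×114/2]² = 6441² = 41486481
∑_{k=1}^{16} k³ = [16×17/2]² = 136² = 18496
∑_{k=17}^{113} k³ = 41486481 - 18496 = 41467985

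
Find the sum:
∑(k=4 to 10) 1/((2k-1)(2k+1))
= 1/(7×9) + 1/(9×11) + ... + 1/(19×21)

Partial fractions: 1/((2k-1)(2k+1)) = (1/2)[1/(2k-1) - 1/(2k+1)]
The series telescopes:
= (1/2)[1/7 - 1/21]
= 1/21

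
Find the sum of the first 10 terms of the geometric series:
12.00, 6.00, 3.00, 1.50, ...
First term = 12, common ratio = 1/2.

Sₙ = a(1 - rⁿ) / (1 - r)
S_10 = 12(1 - (1/2)^10) / (1 - (1/2))
S_10 = 12(1 - (1/1024)) / (1/2)
S_10 = 3069/128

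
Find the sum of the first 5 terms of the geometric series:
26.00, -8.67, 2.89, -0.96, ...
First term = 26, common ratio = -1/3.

Sₙ = a(1 - rⁿ) / (1 - r)
S_5 = 26(1 - (-1/3)^5) / (1 - (-1/3))
S_5 = 26(1 - (-1/243)) / (4/3)
S_5 = 1586/81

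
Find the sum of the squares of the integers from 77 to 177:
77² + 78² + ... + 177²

Use ∑_{k=1}^{n} k² = n(n+1)(2n+1)/6, then subtract the first 76 terms.
∑_{k=1}^{177} k² = 177×178×355/6 = 1864105
∑_{k=1}^{76} k² = 76×77×153/6 = 149226
∑_{k=77}^{177} k² = 1864105 - 149226 = 1714879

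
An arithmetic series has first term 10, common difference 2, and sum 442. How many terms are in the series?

Using S = n/2 × [2a + (n-1)d]
442 = n/2 × [2(10) + (n-1)(2)]
442 = n/2 × [20 + 2n - 2]
884 = n × [18 + 2n]
2n² + (18)n - 884 = 0
Discriminant: Δ = (18)² - 4(2)(-884) = 324 + 7072 = 7396
√Δ = 86
n = [-(18) + √Δ] / (2·2) = (-18 + 86) / 4 = 68 / 4 = 17
(The negative root is discarded since n must be a positive integer.)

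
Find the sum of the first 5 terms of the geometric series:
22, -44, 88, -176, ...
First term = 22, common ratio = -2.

Sₙ = a(1 - rⁿ) / (1 - r)
S_5 = 22(1 - (-2)^5) / (1 - (-2))
S_5 = 22(1 - (-32)) / (3)
S_5 = 242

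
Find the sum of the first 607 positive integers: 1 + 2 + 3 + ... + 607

Formula: ∑k = n(n+1)/2
= 607×608/2
= 369056/2
= 184528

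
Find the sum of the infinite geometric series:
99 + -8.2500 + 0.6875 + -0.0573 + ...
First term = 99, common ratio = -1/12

For |r| < 1, S = a / (1 - r)
S = 99 / (1 - (-1/12))
S = 99 / (13/12)
S = 1188/13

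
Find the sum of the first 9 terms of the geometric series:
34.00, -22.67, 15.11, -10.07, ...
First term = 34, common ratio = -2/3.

Sₙ = a(1 - rⁿ) / (1 - r)
S_9 = 34(1 - (-2/3)^9) / (1 - (-2/3))
S_9 = 34(1 - (-512/19683)) / (5/3)
S_9 = 137326/6561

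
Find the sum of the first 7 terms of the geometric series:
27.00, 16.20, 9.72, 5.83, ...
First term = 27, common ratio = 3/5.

Sₙ = a(1 - rⁿ) / (1 - r)
S_7 = 27(1 - (3/5)^7) / (1 - (3/5))
S_7 = 27(1 - (2187/78125)) / (2/5)
S_7 = 1025163/15625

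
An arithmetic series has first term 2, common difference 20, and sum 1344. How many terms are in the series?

Using S = n/2 × [2a + (n-1)d]
1344 = n/2 × [2(2) + (n-1)(20)]
1344 = n/2 × [4 + 20n - 20]
2688 = n × [-16 + 20n]
20n² + (-16)n - 2688 = 0
Discriminant: Δ = (-16)² - 4(20)(-2688) = 256 + 215040 = 215296
√Δ = 464
n = [-(-16) + √Δ] / (2·20) = (16 + 464) / 40 = 480 / 40 = 12
(The negative root is discarded since n must be a positive integer.)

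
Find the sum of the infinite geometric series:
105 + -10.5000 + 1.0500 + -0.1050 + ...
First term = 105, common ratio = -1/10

For |r| < 1, S = a / (1 - r)
S = 105 / (1 - (-1/10))
S = 105 / (11/10)
S = 1050/11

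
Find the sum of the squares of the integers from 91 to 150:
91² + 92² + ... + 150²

Use ∑_{k=1}^{n} k² = n(n+1)(2n+1)/6, then subtract the first 90 terms.
∑_{k=1}^{150} k² = 150×151×301/6 = 1136275
∑_{k=1}^{90} k² = 90×91×181/6 = 247065
∑_{k=91}^{150} k² = 1136275 - 247065 = 889210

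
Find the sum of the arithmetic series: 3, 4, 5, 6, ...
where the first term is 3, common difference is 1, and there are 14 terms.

Sₙ = n/2 × (first + last)
Last term = a + (n-1)d = 3 + (14-1)×1 = 16
S_14 = 14/2 × (3 + 16)
S_14 = 14/2 × 19 = 133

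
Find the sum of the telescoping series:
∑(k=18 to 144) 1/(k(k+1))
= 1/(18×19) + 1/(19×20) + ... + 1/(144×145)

Partial fractions: 1/(k(k+1)) = 1/k - 1/(k+1)
The series telescopes:
= (1/18 - 1/19) + (1/19 - 1/20) + ... + (1/144 - 1/145)
= 1/18 - 1/145
= 127/2610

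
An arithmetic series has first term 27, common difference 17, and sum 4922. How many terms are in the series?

Using S = n/2 × [2a + (n-1)d]
4922 = n/2 × [2(27) + (n-1)(17)]
4922 = n/2 × [54 + 17n - 17]
9844 = n × [37 + 17n]
17n² + (37)n - 9844 = 0
Discriminant: Δ = (37)² - 4(17)(-9844) = 1369 + 669392 = 670761
√Δ = 819
n = [-(37) + √Δ] / (2·17) = (-37 + 819) / 34 = 782 / 34 = 23
(The negative root is discarded since n must be a positive integer.)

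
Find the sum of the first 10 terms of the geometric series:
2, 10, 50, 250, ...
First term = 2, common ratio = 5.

Sₙ = a(1 - rⁿ) / (1 - r)
S_10 = 2(1 - 5^10) / (1 - 5)
S_10 = 2(1 - 9765625) / (-4)
S_10 = 4882812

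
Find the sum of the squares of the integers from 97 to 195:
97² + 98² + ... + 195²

Use ∑_{k=1}^{n} k² = n(n+1)(2n+1)/6, then subtract the first 96 terms.
∑_{k=1}^{195} k² = 195×196×391/6 = 2490670
∑_{k=1}^{96} k² = 96×97×193/6 = 299536
∑_{k=97}^{195} k² = 2490670 - 299536 = 2191134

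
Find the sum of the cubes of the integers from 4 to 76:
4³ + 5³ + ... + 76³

Use ∑_{k=1}^{n} k³ = [n(n+1)/2]², then subtract the first 3 terms.
∑_{k=1}^{76} k³ = [76×77/2]² = 2926² = 8561476
∑_{k=1}^{3} k³ = [3×4/2]² = 6² = 36
∑_{k=4}^{76} k³ = 8561476 - 36 = 8561440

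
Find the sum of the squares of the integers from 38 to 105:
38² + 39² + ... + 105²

Use ∑_{k=1}^{n} k² = n(n+1)(2n+1)/6, then subtract the first 37 terms.
∑_{k=1}^{105} k² = 105×106×211/6 = 391405
∑_{k=1}^{37} k² = 37×38×75/6 = 17575
∑_{k=38}^{105} k² = 391405 - 17575 = 373830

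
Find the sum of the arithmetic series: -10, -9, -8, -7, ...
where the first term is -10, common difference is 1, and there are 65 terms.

Sₙ = n/2 × (first + last)
Last term = a + (n-1)d = -10 + (65-1)×1 = 54
S_65 = 65/2 × (-10 + 54)
S_65 = 65/2 × 44 = 1430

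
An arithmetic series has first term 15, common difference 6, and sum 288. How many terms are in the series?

Using S = n/2 × [2a + (n-1)d]
288 = n/2 × [2(15) + (n-1)(6)]
288 = n/2 × [30 + 6n - 6]
576 = n × [24 + 6n]
6n² + (24)n - 576 = 0
Discriminant: Δ = (24)² - 4(6)(-576) = 576 + 13824 = 14400
√Δ = 120
n = [-(24) + √Δ] / (2·6) = (-24 + 120) / 12 = 96 / 12 = 8
(The negative root is discarded since n must be a positive integer.)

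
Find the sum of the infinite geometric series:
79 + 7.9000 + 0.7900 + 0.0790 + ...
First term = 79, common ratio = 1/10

For |r| < 1, S = a / (1 - r)
S = 79 / (1 - (1/10))
S = 79 / (9/10)
S = 790/9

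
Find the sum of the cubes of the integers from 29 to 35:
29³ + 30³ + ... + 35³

Use ∑_{k=1}^{n} k³ = [n(n+1)/2]², then subtract the first 28 terms.
∑_{k=1}^{35} k³ = [35×36/2]² = 630² = 396900
∑_{k=1}^{28} k³ = [28×29/2]² = 406² = 164836
∑_{k=29}^{35} k³ = 396900 - 164836 = 232064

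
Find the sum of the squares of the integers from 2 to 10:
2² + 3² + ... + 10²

Use ∑_{k=1}^{n} k² = n(n+1)(2n+1)/6, then subtract the first 1 terms.
∑_{k=1}^{10} k² = 10×11×21/6 = 385
∑_{k=1}^{1} k² = 1×2×3/6 = 1
∑_{k=2}^{10} k² = 385 - 1 = 384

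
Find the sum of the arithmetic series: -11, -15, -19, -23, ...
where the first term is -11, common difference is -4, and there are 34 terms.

Sₙ = n/2 × (first + last)
Last term = a + (n-1)d = -11 + (34-1)×(-4) = -143
S_34 = 34/2 × (-11 + (-143))
S_34 = 34/2 × (-154) = -2618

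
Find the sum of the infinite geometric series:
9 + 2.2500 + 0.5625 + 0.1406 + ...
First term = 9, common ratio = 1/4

For |r| < 1, S = a / (1 - r)
S = 9 / (1 - (1/4))
S = 9 / (3/4)
S = 12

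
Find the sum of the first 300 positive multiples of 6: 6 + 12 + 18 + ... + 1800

Factor out 6: = 6(1 + 2 + ... + 300) = 6 × n(n+1)/2
= 6 × 300×301/2
= 6 × 45150
= 270900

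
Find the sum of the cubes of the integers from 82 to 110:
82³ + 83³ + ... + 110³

Use ∑_{k=1}^{n} k³ = [n(n+1)/2]², then subtract the first 81 terms.
∑_{k=1}^{110} k³ = [110×111/2]² = 6105² = 37271025
∑_{k=1}^{81} k³ = [81×82/2]² = 3321² = 11029041
∑_{k=82}^{110} k³ = 37271025 - 11029041 = 26241984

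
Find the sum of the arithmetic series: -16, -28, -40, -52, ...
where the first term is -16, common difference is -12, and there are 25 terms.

Sₙ = n/2 × (first + last)
Last term = a + (n-1)d = -16 + (25-1)×(-12) = -304
S_25 = 25/2 × (-16 + (-304))
S_25 = 25/2 × (-320) = -4000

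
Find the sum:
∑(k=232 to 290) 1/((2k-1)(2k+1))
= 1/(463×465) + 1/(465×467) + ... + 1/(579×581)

Partial fractions: 1/((2k-1)(2k+1)) = (1/2)[1/(2k-1) - 1/(2k+1)]
The series telescopes:
= (1/2)[1/463 - 1/581]
= 59/269003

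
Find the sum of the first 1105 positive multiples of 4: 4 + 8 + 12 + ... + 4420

Factor out 4: = 4(1 + 2 + ... + 1105) = 4 × n(n+1)/2
= 4 × 1105×1106/2
= 4 × 611065
= 2444260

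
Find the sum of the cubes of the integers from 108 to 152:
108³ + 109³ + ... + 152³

Use ∑_{k=1}^{n} k³ = [n(n+1)/2]², then subtract the first 107 terms.
∑_{k=1}^{152} k³ = [152×153/2]² = 11628² = 135210384
∑_{k=1}^{107} k³ = [107×108/2]² = 5778² = 33385284
∑_{k=108}^{152} k³ = 135210384 - 33385284 = 101825100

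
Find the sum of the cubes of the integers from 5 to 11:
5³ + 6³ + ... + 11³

Use ∑_{k=1}^{n} k³ = [n(n+1)/2]², then subtract the first 4 terms.
∑_{k=1}^{11} k³ = [11×12/2]² = 66² = 4356
∑_{k=1}^{4} k³ = [4×5/2]² = 10² = 100
∑_{k=5}^{11} k³ = 4356 - 100 = 4256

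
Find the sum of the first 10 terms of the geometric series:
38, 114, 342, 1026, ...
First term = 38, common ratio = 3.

Sₙ = a(1 - rⁿ) / (1 - r)
S_10 = 38(1 - 3^10) / (1 - 3)
S_10 = 38(1 - 59049) / (-2)
S_10 = 1121912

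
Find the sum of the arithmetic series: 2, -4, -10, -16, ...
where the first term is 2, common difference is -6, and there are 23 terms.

Sₙ = n/2 × (first + last)
Last term = a + (n-1)d = 2 + (23-1)×(-6) = -130
S_23 = 23/2 × (2 + (-130))
S_23 = 23/2 × (-128) = -1472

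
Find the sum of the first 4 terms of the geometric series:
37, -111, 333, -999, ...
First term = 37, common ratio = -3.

Sₙ = a(1 - rⁿ) / (1 - r)
S_4 = 37(1 - (-3)^4) / (1 - (-3))
S_4 = 37(1 - 81) / (4)
S_4 = -740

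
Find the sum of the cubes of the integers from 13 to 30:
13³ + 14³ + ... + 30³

Use ∑_{k=1}^{n} k³ = [n(n+1)/2]², then subtract the first 12 terms.
∑_{k=1}^{30} k³ = [30×31/2]² = 465² = 216225
∑_{k=1}^{12} k³ = [12×13/2]² = 78² = 6084
∑_{k=13}^{30} k³ = 216225 - 6084 = 210141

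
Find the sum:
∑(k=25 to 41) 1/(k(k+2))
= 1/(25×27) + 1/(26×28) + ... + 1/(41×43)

Partial fractions: 1/(k(k+2)) = (1/2)[1/k - 1/(k+2)]
Telescoping leaves the first two and last two terms:
= (1/2)[1/25 + 1/26 - 1/42 - 1/43]
= 4607/293475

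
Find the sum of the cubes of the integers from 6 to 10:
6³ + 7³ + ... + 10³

Use ∑_{k=1}^{n} k³ = [n(n+1)/2]², then subtract the first 5 terms.
∑_{k=1}^{10} k³ = [10×11/2]² = 55² = 3025
∑_{k=1}^{5} k³ = [5×6/2]² = 15² = 225
∑_{k=6}^{10} k³ = 3025 - 225 = 2800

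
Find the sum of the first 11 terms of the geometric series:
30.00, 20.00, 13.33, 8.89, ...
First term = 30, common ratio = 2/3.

Sₙ = a(1 - rⁿ) / (1 - r)
S_11 = 30(1 - (2/3)^11) / (1 - (2/3))
S_11 = 30(1 - (2048/177147)) / (1/3)
S_11 = 1750990/19683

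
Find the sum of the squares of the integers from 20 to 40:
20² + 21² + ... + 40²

Use ∑_{k=1}^{n} k² = n(n+1)(2n+1)/6, then subtract the first 19 terms.
∑_{k=1}^{40} k² = 40×41×81/6 = 22140
∑_{k=1}^{19} k² = 19×20×39/6 = 2470
∑_{k=20}^{40} k² = 22140 - 2470 = 19670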